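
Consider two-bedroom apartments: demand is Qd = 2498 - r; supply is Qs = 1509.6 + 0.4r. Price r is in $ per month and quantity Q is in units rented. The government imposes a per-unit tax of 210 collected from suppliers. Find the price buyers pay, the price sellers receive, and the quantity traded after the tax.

With a tax of 210 on suppliers, they supply based on the net price r_s = r_b - 210, so Qs = 1425.6 + 0.4r_b.
Equate demand and the shifted supply: 2498 - r_b = 1425.6 + 0.4r_b, giving 1.4r_b = 1072.4, so r_b = 766.
So r_s = 556 and the quantity traded is Q = 2498 - 766 = 1732.

r_b = 766, r_s = 556, Q = 1732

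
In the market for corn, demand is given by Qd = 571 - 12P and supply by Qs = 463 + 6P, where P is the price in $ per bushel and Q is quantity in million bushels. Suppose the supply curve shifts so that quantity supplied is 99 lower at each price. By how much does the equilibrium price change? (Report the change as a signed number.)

The market clears where 571 - 12P = 463 + 6P. Rearranging, 18P = 108, hence P* = 6.
Plugging P* into demand: Q* = 571 - 12(6) = 499.
After the shift, supply is Qs = 364 + 6P.
New equilibrium: 207 = 18P, so P = 11.5 and Q = 433.
ΔP = 11.5 - 6 = 5.5.

ΔP = 5.5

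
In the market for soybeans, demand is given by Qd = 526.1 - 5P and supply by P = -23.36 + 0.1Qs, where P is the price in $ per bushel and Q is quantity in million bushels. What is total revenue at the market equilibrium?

In direct form, Qs = 233.6 + 10P.
Set Qd = Qs: 526.1 - 5P = 233.6 + 10P, so 292.5 = 15P and P* = 19.5.
Plugging P* into demand: Q* = 526.1 - 5(19.5) = 428.6.
Total revenue = P* × Q* = 19.5 × 428.6 = 8357.7.

Total revenue = 8357.7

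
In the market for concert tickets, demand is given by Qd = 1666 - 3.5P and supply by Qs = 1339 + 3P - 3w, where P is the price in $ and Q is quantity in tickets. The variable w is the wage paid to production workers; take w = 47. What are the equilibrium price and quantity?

P* = 72, Q* = 1414

With w = 47, supply is Qs = 1198 + 3P.
Equating demand and supply, 1666 - 3.5P = 1198 + 3P gives 6.5P = 468, so P* = 72.
Plugging P* into demand: Q* = 1666 - 3.5(72) = 1414.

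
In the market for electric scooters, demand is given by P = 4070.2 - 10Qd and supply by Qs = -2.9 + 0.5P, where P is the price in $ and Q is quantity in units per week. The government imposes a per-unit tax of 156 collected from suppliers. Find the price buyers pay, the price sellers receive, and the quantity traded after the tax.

P_b = 813.2, P_s = 657.2, Q = 325.7

Inverting to quantity form: Qd = 407.02 - 0.1P.
Suppliers keep P_s = P_b - 156 per unit, so supply in terms of the buyer price is Qs = -80.9 + 0.5P_b.
Set Qd = Qs: 407.02 - 0.1P_b = -80.9 + 0.5P_b, so 487.92 = 0.6P_b and P_b = 813.2.
Then P_s = 813.2 - 156 = 657.2 and Q = 407.02 - 0.1(813.2) = 325.7.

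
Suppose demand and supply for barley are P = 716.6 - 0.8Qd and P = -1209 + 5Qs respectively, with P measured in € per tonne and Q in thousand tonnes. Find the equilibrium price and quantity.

Rewriting in direct form: Qd = 895.75 - 1.25P and Qs = 241.8 + 0.2P.
The market clears where 895.75 - 1.25P = 241.8 + 0.2P. Rearranging, 1.45P = 653.95, hence P* = 451.
Then Q* = 895.75 - 1.25(451) = 332.

P* = 451, Q* = 332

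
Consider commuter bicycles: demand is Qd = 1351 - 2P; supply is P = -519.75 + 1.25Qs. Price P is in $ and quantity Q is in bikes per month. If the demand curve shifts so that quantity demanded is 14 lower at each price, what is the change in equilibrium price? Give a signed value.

Rewriting in direct form: Qs = 415.8 + 0.8P.
Equating demand and supply, 1351 - 2P = 415.8 + 0.8P gives 2.8P = 935.2, so P* = 334.
From the demand curve, Q* = 1351 - 2(334) = 683.
After the shift, demand is Qd = 1337 - 2P.
The new intersection has 921.2 = 2.8P, i.e. P = 329, Q = 679.
ΔP = 329 - 334 = -5.

ΔP = -5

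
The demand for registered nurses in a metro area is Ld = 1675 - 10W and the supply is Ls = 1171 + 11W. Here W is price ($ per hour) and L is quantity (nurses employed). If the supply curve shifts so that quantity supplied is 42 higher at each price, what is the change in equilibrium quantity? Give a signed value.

Set Ld = Ls: 1675 - 10W = 1171 + 11W, so 504 = 21W and W* = 24.
Substitute back: L* = 1675 - 10(24) = 1435.
After the shift, supply is Ls = 1213 + 11W.
New equilibrium: 462 = 21W, so W = 22 and L = 1455.
ΔL = 1455 - 1435 = 20.

ΔL = 20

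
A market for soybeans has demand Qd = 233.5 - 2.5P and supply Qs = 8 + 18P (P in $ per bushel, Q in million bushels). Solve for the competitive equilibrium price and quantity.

The market clears where 233.5 - 2.5P = 8 + 18P. Rearranging, 20.5P = 225.5, hence P* = 11.
Then Q* = 233.5 - 2.5(11) = 206.

P* = 11, Q* = 206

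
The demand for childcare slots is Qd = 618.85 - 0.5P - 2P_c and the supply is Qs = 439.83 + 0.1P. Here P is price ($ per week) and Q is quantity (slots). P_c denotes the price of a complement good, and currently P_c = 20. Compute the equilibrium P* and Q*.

With P_c = 20, demand is Qd = 578.85 - 0.5P.
Set Qd = Qs: 578.85 - 0.5P = 439.83 + 0.1P, so 139.02 = 0.6P and P* = 231.7.
From the demand curve, Q* = 578.85 - 0.5(231.7) = 463.

P* = 231.7, Q* = 463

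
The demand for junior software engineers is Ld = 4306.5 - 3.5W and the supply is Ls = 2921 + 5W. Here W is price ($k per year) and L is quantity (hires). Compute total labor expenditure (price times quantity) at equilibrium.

Total labor expenditure = 608968

The market clears where 4306.5 - 3.5W = 2921 + 5W. Rearranging, 8.5W = 1385.5, hence W* = 163.
From the demand curve, L* = 4306.5 - 3.5(163) = 3736.
Total labor expenditure = W* × L* = 163 × 3736 = 608968.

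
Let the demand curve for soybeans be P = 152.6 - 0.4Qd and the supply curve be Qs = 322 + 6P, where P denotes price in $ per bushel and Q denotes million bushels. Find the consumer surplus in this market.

Rewriting in direct form: Qd = 381.5 - 2.5P.
Equating demand and supply, 381.5 - 2.5P = 322 + 6P gives 8.5P = 59.5, so P* = 7.
From the demand curve, Q* = 381.5 - 2.5(7) = 364.
Demand choke price (Qd = 0): P = 381.5/2.5 = 152.6. Consumer surplus = ½ × (152.6 - 7) × 364 = 26499.2.

Consumer surplus = 26499.2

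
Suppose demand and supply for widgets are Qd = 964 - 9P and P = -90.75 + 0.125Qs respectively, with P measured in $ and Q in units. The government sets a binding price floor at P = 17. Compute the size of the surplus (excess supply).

Solving each curve for Q: Qs = 726 + 8P.
With P fixed at 17, quantity demanded is 811 and quantity supplied is 862.
Surplus = Qs - Qd = 862 - 811 = 51.

Surplus = 51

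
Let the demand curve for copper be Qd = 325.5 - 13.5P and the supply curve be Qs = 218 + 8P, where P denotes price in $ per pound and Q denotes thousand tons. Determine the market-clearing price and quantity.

Set Qd = Qs: 325.5 - 13.5P = 218 + 8P, so 107.5 = 21.5P and P* = 5.
Substitute back: Q* = 325.5 - 13.5(5) = 258.

P* = 5, Q* = 258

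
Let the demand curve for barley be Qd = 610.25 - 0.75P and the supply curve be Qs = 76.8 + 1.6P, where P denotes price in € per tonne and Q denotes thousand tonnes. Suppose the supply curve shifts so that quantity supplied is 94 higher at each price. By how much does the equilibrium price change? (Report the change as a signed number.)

ΔP = -40

At equilibrium Qd = Qs, so 610.25 - 0.75P = 76.8 + 1.6P; collecting terms, 533.45 = 2.35P and P* = 227.
Plugging P* into demand: Q* = 610.25 - 0.75(227) = 440.
After the shift, supply is Qs = 170.8 + 1.6P.
New equilibrium: 439.45 = 2.35P, so P = 187 and Q = 470.
ΔP = 187 - 227 = -40.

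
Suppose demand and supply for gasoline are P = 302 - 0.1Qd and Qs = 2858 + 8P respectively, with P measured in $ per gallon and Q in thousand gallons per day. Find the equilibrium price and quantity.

Rewriting in direct form: Qd = 3020 - 10P.
The market clears where 3020 - 10P = 2858 + 8P. Rearranging, 18P = 162, hence P* = 9.
Then Q* = 3020 - 10(9) = 2930.

P* = 9, Q* = 2930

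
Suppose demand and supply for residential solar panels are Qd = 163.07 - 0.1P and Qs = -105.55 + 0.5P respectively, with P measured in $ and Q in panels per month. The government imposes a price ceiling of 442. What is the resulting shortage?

Shortage = 3.42

Evaluating both curves at the ceiling price 442 gives Qd = 118.87, Qs = 115.45.
Shortage = Qd - Qs = 118.87 - 115.45 = 3.42.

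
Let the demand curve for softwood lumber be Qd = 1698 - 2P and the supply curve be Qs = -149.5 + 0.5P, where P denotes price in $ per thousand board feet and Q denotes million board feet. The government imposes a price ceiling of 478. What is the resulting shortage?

At P = 478: Qd = 742 and Qs = 89.5.
Shortage = Qd - Qs = 742 - 89.5 = 652.5.

Shortage = 652.5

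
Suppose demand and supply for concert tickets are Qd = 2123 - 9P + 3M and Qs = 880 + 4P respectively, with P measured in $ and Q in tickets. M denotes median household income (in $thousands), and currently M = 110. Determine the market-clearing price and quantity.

P* = 121, Q* = 1364

With M = 110, demand is Qd = 2453 - 9P.
Equating demand and supply, 2453 - 9P = 880 + 4P gives 13P = 1573, so P* = 121.
From the demand curve, Q* = 2453 - 9(121) = 1364.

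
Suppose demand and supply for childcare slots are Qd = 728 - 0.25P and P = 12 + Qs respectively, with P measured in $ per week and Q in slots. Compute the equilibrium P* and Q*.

In direct form, Qs = -12 + P.
Equating demand and supply, 728 - 0.25P = -12 + P gives 1.25P = 740, so P* = 592.
From the demand curve, Q* = 728 - 0.25(592) = 580.

P* = 592, Q* = 580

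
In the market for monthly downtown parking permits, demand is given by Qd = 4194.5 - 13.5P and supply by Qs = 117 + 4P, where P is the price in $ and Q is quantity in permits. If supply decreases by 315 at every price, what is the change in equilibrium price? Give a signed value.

ΔP = 18

Set Qd = Qs: 4194.5 - 13.5P = 117 + 4P, so 4077.5 = 17.5P and P* = 233.
Plugging P* into demand: Q* = 4194.5 - 13.5(233) = 1049.
After the shift, supply is Qs = -198 + 4P.
The new intersection has 4392.5 = 17.5P, i.e. P = 251, Q = 806.
ΔP = 251 - 233 = 18.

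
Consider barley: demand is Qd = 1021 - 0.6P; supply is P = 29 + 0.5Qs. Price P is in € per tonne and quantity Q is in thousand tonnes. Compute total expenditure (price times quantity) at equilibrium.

Total expenditure = 320380

Rewriting in direct form: Qs = -58 + 2P.
The market clears where 1021 - 0.6P = -58 + 2P. Rearranging, 2.6P = 1079, hence P* = 415.
Plugging P* into demand: Q* = 1021 - 0.6(415) = 772.
Total expenditure = P* × Q* = 415 × 772 = 320380.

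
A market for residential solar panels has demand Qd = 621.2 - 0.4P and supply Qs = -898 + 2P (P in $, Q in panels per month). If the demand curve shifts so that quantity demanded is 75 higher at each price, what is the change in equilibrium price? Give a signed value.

Set Qd = Qs: 621.2 - 0.4P = -898 + 2P, so 1519.2 = 2.4P and P* = 633.
Plugging P* into demand: Q* = 621.2 - 0.4(633) = 368.
After the shift, demand is Qd = 696.2 - 0.4P.
Re-solving, 2.4P = 1594.2 gives P = 664.25 and Q = 430.5.
ΔP = 664.25 - 633 = 31.25.

ΔP = 31.25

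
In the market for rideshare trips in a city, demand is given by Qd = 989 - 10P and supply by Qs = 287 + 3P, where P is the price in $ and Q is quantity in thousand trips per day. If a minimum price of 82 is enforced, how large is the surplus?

Surplus = 364

At P = 82: Qd = 169 and Qs = 533.
Surplus = Qs - Qd = 533 - 169 = 364.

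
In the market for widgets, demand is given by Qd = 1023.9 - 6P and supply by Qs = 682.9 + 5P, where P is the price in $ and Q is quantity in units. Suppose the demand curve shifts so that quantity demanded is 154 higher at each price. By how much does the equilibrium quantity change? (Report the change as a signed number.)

Set Qd = Qs: 1023.9 - 6P = 682.9 + 5P, so 341 = 11P and P* = 31.
Substitute back: Q* = 1023.9 - 6(31) = 837.9.
After the shift, demand is Qd = 1177.9 - 6P.
Re-solving, 11P = 495 gives P = 45 and Q = 907.9.
ΔQ = 907.9 - 837.9 = 70.

ΔQ = 70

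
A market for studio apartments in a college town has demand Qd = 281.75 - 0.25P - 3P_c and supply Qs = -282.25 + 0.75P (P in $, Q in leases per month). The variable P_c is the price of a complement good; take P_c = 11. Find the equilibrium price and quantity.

P* = 531, Q* = 116

With P_c = 11, demand is Qd = 248.75 - 0.25P.
The market clears where 248.75 - 0.25P = -282.25 + 0.75P. Rearranging, P = 531, hence P* = 531.
Then Q* = 248.75 - 0.25(531) = 116.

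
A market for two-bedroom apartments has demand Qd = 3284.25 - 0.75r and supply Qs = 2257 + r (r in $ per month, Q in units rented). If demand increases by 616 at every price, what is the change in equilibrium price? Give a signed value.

Set Qd = Qs: 3284.25 - 0.75r = 2257 + r, so 1027.25 = 1.75r and r* = 587.
Plugging r* into demand: Q* = 3284.25 - 0.75(587) = 2844.
After the shift, demand is Qd = 3900.25 - 0.75r.
Re-solving, 1.75r = 1643.25 gives r = 939 and Q = 3196.
Δr = 939 - 587 = 352.

Δr = 352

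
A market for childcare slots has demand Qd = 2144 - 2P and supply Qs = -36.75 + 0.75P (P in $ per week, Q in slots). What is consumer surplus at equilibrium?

The market clears where 2144 - 2P = -36.75 + 0.75P. Rearranging, 2.75P = 2180.75, hence P* = 793.
Substitute back: Q* = 2144 - 2(793) = 558.
Demand choke price (Qd = 0): P = 2144/2 = 1072. Consumer surplus = ½ × (1072 - 793) × 558 = 77841.

Consumer surplus = 77841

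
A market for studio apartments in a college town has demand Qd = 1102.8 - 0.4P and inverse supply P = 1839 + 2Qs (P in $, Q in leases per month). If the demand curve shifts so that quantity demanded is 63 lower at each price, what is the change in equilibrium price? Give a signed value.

Rewriting in direct form: Qs = -919.5 + 0.5P.
At equilibrium Qd = Qs, so 1102.8 - 0.4P = -919.5 + 0.5P; collecting terms, 2022.3 = 0.9P and P* = 2247.
Plugging P* into demand: Q* = 1102.8 - 0.4(2247) = 204.
After the shift, demand is Qd = 1039.8 - 0.4P.
Re-solving, 0.9P = 1959.3 gives P = 2177 and Q = 169.
ΔP = 2177 - 2247 = -70.

ΔP = -70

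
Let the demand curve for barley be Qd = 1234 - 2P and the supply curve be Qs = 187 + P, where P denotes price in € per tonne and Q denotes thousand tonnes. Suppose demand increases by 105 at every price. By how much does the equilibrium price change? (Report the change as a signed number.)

ΔP = 35

Set Qd = Qs: 1234 - 2P = 187 + P, so 1047 = 3P and P* = 349.
Then Q* = 1234 - 2(349) = 536.
After the shift, demand is Qd = 1339 - 2P.
The new intersection has 1152 = 3P, i.e. P = 384, Q = 571.
ΔP = 384 - 349 = 35.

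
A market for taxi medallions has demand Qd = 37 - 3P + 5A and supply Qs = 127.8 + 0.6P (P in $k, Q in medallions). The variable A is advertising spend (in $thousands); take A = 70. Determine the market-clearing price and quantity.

With A = 70, demand is Qd = 387 - 3P.
Set Qd = Qs: 387 - 3P = 127.8 + 0.6P, so 259.2 = 3.6P and P* = 72.
Plugging P* into demand: Q* = 387 - 3(72) = 171.

P* = 72, Q* = 171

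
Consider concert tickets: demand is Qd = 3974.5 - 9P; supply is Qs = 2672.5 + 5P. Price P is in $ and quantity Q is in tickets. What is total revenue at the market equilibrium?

Total revenue = 291787.5

At equilibrium Qd = Qs, so 3974.5 - 9P = 2672.5 + 5P; collecting terms, 1302 = 14P and P* = 93.
From the demand curve, Q* = 3974.5 - 9(93) = 3137.5.
Total revenue = P* × Q* = 93 × 3137.5 = 291787.5.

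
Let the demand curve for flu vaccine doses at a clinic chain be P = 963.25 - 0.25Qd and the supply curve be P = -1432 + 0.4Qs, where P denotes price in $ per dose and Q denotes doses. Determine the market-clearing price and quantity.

Solving each curve for Q: Qd = 3853 - 4P and Qs = 3580 + 2.5P.
At equilibrium Qd = Qs, so 3853 - 4P = 3580 + 2.5P; collecting terms, 273 = 6.5P and P* = 42.
From the demand curve, Q* = 3853 - 4(42) = 3685.

P* = 42, Q* = 3685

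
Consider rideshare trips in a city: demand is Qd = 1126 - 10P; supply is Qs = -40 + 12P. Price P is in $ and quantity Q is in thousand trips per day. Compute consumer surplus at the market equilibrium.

Equating demand and supply, 1126 - 10P = -40 + 12P gives 22P = 1166, so P* = 53.
Plugging P* into demand: Q* = 1126 - 10(53) = 596.
Demand choke price (Qd = 0): P = 1126/10 = 112.6. Consumer surplus = ½ × (112.6 - 53) × 596 = 17760.8.

Consumer surplus = 17760.8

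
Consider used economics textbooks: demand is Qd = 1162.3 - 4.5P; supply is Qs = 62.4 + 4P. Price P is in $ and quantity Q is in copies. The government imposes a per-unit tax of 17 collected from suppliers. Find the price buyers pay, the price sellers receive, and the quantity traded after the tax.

Suppliers keep P_s = P_b - 17 per unit, so supply in terms of the buyer price is Qs = -5.6 + 4P_b.
Market clearing requires 1162.3 - 4.5P_b = -5.6 + 4P_b; hence 1167.9 = 8.5P_b and P_b = 137.4.
Then P_s = 137.4 - 17 = 120.4 and Q = 1162.3 - 4.5(137.4) = 544.

P_b = 137.4, P_s = 120.4, Q = 544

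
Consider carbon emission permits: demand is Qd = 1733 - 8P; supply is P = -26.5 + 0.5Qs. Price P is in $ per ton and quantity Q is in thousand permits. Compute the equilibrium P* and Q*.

In direct form, Qs = 53 + 2P.
Equating demand and supply, 1733 - 8P = 53 + 2P gives 10P = 1680, so P* = 168.
Then Q* = 1733 - 8(168) = 389.

P* = 168, Q* = 389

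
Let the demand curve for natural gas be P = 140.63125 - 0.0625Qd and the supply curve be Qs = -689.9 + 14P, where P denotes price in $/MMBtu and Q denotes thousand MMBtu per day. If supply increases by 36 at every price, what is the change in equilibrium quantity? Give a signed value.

Rewriting in direct form: Qd = 2250.1 - 16P.
Set Qd = Qs: 2250.1 - 16P = -689.9 + 14P, so 2940 = 30P and P* = 98.
Plugging P* into demand: Q* = 2250.1 - 16(98) = 682.1.
After the shift, supply is Qs = -653.9 + 14P.
Re-solving, 30P = 2904 gives P = 96.8 and Q = 701.3.
ΔQ = 701.3 - 682.1 = 19.2.

ΔQ = 19.2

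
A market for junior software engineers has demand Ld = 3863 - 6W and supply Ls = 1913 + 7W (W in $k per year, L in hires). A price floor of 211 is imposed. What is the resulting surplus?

At W = 211: Ld = 2597 and Ls = 3390.
Surplus = Ls - Ld = 3390 - 2597 = 793.

Surplus = 793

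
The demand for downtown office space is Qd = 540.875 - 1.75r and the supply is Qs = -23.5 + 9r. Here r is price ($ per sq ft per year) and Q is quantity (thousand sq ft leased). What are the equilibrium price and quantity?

Set Qd = Qs: 540.875 - 1.75r = -23.5 + 9r, so 564.375 = 10.75r and r* = 52.5.
Then Q* = 540.875 - 1.75(52.5) = 449.

r* = 52.5, Q* = 449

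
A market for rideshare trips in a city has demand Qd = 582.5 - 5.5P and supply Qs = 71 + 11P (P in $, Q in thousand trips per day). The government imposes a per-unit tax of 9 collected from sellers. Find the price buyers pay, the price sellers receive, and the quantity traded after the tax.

P_b = 37, P_s = 28, Q = 379

With a tax of 9 on sellers, they supply based on the net price P_s = P_b - 9, so Qs = -28 + 11P_b.
Market clearing requires 582.5 - 5.5P_b = -28 + 11P_b; hence 610.5 = 16.5P_b and P_b = 37.
So P_s = 28 and the quantity traded is Q = 582.5 - 5.5(37) = 379.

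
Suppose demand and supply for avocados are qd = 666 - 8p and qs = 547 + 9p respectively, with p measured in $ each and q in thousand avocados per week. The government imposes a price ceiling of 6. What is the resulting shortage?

Shortage = 17

Evaluating both curves at the ceiling price 6 gives qd = 618, qs = 601.
Shortage = qd - qs = 618 - 601 = 17.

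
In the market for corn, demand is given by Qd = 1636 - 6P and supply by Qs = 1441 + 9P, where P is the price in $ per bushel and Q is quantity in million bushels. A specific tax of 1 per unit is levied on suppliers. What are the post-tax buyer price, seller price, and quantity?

Suppliers keep P_s = P_b - 1 per unit, so supply in terms of the buyer price is Qs = 1432 + 9P_b.
Market clearing requires 1636 - 6P_b = 1432 + 9P_b; hence 204 = 15P_b and P_b = 13.6.
So P_s = 12.6 and the quantity traded is Q = 1636 - 6(13.6) = 1554.4.

P_b = 13.6, P_s = 12.6, Q = 1554.4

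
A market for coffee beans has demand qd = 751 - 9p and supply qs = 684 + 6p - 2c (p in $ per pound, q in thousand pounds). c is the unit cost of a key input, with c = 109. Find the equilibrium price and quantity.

p* = 19, q* = 580

With c = 109, supply is qs = 466 + 6p.
At equilibrium qd = qs, so 751 - 9p = 466 + 6p; collecting terms, 285 = 15p and p* = 19.
Plugging p* into demand: q* = 751 - 9(19) = 580.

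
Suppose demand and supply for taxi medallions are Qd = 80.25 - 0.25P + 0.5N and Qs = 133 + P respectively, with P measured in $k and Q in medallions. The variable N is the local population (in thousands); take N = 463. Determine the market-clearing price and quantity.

P* = 143, Q* = 276

With N = 463, demand is Qd = 311.75 - 0.25P.
Set Qd = Qs: 311.75 - 0.25P = 133 + P, so 178.75 = 1.25P and P* = 143.
Then Q* = 311.75 - 0.25(143) = 276.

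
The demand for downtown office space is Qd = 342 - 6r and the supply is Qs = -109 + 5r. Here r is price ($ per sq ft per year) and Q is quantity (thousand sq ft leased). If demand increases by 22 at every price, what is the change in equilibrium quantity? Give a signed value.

The market clears where 342 - 6r = -109 + 5r. Rearranging, 11r = 451, hence r* = 41.
Substitute back: Q* = 342 - 6(41) = 96.
After the shift, demand is Qd = 364 - 6r.
Re-solving, 11r = 473 gives r = 43 and Q = 106.
ΔQ = 106 - 96 = 10.

ΔQ = 10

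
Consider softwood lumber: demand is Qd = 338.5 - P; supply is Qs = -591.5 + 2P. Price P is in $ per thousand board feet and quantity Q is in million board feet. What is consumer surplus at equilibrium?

Consumer surplus = 406.125

The market clears where 338.5 - P = -591.5 + 2P. Rearranging, 3P = 930, hence P* = 310.
Substitute back: Q* = 338.5 - 310 = 28.5.
Demand choke price (Qd = 0): P = 338.5. Consumer surplus = ½ × (338.5 - 310) × 28.5 = 406.125.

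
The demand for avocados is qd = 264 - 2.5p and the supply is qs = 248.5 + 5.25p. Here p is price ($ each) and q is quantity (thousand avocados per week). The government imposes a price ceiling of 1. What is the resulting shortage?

Evaluating both curves at the ceiling price 1 gives qd = 261.5, qs = 253.75.
Shortage = qd - qs = 261.5 - 253.75 = 7.75.

Shortage = 7.75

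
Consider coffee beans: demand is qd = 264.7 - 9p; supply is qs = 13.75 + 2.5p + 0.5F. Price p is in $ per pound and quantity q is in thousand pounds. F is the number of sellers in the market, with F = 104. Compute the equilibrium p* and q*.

p* = 17.3, q* = 109

With F = 104, supply is qs = 65.75 + 2.5p.
Set qd = qs: 264.7 - 9p = 65.75 + 2.5p, so 198.95 = 11.5p and p* = 17.3.
Substitute back: q* = 264.7 - 9(17.3) = 109.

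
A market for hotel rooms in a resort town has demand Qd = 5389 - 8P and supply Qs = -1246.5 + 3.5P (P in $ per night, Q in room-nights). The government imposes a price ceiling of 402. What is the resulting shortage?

Shortage = 2012.5

With P fixed at 402, quantity demanded is 2173 and quantity supplied is 160.5.
Shortage = Qd - Qs = 2173 - 160.5 = 2012.5.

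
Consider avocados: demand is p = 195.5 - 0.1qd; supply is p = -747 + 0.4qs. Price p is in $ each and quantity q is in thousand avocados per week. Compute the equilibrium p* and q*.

In direct form, qd = 1955 - 10p and qs = 1867.5 + 2.5p.
At equilibrium qd = qs, so 1955 - 10p = 1867.5 + 2.5p; collecting terms, 87.5 = 12.5p and p* = 7.
Plugging p* into demand: q* = 1955 - 10(7) = 1885.

p* = 7, q* = 1885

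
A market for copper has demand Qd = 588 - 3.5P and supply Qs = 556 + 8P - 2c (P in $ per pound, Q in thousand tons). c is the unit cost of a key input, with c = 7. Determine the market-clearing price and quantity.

With c = 7, supply is Qs = 542 + 8P.
Set Qd = Qs: 588 - 3.5P = 542 + 8P, so 46 = 11.5P and P* = 4.
Plugging P* into demand: Q* = 588 - 3.5(4) = 574.

P* = 4, Q* = 574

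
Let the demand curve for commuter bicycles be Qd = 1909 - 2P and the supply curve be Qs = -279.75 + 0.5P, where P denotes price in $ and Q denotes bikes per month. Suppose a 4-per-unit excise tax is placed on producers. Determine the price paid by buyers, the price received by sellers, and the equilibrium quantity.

Producers keep P_s = P_b - 4 per unit, so supply in terms of the buyer price is Qs = -281.75 + 0.5P_b.
Market clearing requires 1909 - 2P_b = -281.75 + 0.5P_b; hence 2190.75 = 2.5P_b and P_b = 876.3.
Then P_s = 876.3 - 4 = 872.3 and Q = 1909 - 2(876.3) = 156.4.

P_b = 876.3, P_s = 872.3, Q = 156.4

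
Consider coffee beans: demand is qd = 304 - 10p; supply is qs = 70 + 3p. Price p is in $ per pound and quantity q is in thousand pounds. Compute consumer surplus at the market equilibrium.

Equating demand and supply, 304 - 10p = 70 + 3p gives 13p = 234, so p* = 18.
Plugging p* into demand: q* = 304 - 10(18) = 124.
Demand choke price (qd = 0): p = 304/10 = 30.4. Consumer surplus = ½ × (30.4 - 18) × 124 = 768.8.

Consumer surplus = 768.8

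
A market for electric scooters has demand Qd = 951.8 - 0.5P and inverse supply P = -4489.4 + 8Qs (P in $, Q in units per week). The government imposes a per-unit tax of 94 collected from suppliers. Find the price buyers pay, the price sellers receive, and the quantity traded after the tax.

P_b = 643.8, P_s = 549.8, Q = 629.9

Inverting to quantity form: Qs = 561.175 + 0.125P.
With a tax of 94 on suppliers, they supply based on the net price P_s = P_b - 94, so Qs = 549.425 + 0.125P_b.
Equate demand and the shifted supply: 951.8 - 0.5P_b = 549.425 + 0.125P_b, giving 0.625P_b = 402.375, so P_b = 643.8.
Then P_s = 643.8 - 94 = 549.8 and Q = 951.8 - 0.5(643.8) = 629.9.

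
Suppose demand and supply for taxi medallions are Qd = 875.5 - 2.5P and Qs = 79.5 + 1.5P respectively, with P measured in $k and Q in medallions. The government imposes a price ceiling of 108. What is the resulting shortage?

With P fixed at 108, quantity demanded is 605.5 and quantity supplied is 241.5.
Shortage = Qd - Qs = 605.5 - 241.5 = 364.

Shortage = 364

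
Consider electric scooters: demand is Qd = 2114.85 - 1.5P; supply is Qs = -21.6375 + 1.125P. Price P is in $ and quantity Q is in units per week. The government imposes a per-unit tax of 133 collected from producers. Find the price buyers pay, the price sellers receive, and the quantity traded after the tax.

P_b = 870.9, P_s = 737.9, Q = 808.5

The tax drives a wedge P_b - P_s = 133. Substituting P_s = P_b - 133 into supply: Qs = -171.2625 + 1.125P_b.
Set Qd = Qs: 2114.85 - 1.5P_b = -171.2625 + 1.125P_b, so 2286.1125 = 2.625P_b and P_b = 870.9.
So P_s = 737.9 and the quantity traded is Q = 2114.85 - 1.5(870.9) = 808.5.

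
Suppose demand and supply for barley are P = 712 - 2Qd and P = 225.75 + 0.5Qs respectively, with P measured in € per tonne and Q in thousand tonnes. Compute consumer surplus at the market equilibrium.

Solving each curve for Q: Qd = 356 - 0.5P and Qs = -451.5 + 2P.
Set Qd = Qs: 356 - 0.5P = -451.5 + 2P, so 807.5 = 2.5P and P* = 323.
From the demand curve, Q* = 356 - 0.5(323) = 194.5.
Demand choke price (Qd = 0): P = 356/0.5 = 712. Consumer surplus = ½ × (712 - 323) × 194.5 = 37830.25.

Consumer surplus = 37830.25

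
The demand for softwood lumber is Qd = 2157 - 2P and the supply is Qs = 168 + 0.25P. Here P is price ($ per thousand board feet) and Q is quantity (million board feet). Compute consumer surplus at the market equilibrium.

At equilibrium Qd = Qs, so 2157 - 2P = 168 + 0.25P; collecting terms, 1989 = 2.25P and P* = 884.
From the demand curve, Q* = 2157 - 2(884) = 389.
Demand choke price (Qd = 0): P = 2157/2 = 1078.5. Consumer surplus = ½ × (1078.5 - 884) × 389 = 37830.25.

Consumer surplus = 37830.25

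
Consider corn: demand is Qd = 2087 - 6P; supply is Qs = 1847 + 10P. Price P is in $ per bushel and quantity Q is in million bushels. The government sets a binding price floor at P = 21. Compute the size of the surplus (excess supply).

Surplus = 96

With P fixed at 21, quantity demanded is 1961 and quantity supplied is 2057.
Surplus = Qs - Qd = 2057 - 1961 = 96.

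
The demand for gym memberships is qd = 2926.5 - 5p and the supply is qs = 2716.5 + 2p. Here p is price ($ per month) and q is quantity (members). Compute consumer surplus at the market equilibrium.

Consumer surplus = 770895.225

Set qd = qs: 2926.5 - 5p = 2716.5 + 2p, so 210 = 7p and p* = 30.
Substitute back: q* = 2926.5 - 5(30) = 2776.5.
Demand choke price (qd = 0): p = 2926.5/5 = 585.3. Consumer surplus = ½ × (585.3 - 30) × 2776.5 = 770895.225.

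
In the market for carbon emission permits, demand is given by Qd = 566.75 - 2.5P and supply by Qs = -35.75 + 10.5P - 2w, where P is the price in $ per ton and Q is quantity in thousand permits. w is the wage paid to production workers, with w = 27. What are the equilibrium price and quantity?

P* = 50.5, Q* = 440.5

With w = 27, supply is Qs = -89.75 + 10.5P.
The market clears where 566.75 - 2.5P = -89.75 + 10.5P. Rearranging, 13P = 656.5, hence P* = 50.5.
Then Q* = 566.75 - 2.5(50.5) = 440.5.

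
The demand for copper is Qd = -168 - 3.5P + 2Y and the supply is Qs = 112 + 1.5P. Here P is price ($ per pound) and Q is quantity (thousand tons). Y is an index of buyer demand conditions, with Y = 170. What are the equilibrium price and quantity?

With Y = 170, demand is Qd = 172 - 3.5P.
The market clears where 172 - 3.5P = 112 + 1.5P. Rearranging, 5P = 60, hence P* = 12.
Plugging P* into demand: Q* = 172 - 3.5(12) = 130.

P* = 12, Q* = 130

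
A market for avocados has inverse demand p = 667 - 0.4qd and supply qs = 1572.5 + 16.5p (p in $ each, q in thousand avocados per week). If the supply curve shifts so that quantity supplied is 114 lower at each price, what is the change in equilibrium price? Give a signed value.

Δp = 6

Rewriting in direct form: qd = 1667.5 - 2.5p.
Set qd = qs: 1667.5 - 2.5p = 1572.5 + 16.5p, so 95 = 19p and p* = 5.
Plugging p* into demand: q* = 1667.5 - 2.5(5) = 1655.
After the shift, supply is qs = 1458.5 + 16.5p.
The new intersection has 209 = 19p, i.e. p = 11, q = 1640.
Δp = 11 - 5 = 6.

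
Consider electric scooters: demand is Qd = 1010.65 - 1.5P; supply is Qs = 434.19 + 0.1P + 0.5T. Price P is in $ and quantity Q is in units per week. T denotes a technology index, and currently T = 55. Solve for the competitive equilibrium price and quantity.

P* = 343.1, Q* = 496

With T = 55, supply is Qs = 461.69 + 0.1P.
The market clears where 1010.65 - 1.5P = 461.69 + 0.1P. Rearranging, 1.6P = 548.96, hence P* = 343.1.
Substitute back: Q* = 1010.65 - 1.5(343.1) = 496.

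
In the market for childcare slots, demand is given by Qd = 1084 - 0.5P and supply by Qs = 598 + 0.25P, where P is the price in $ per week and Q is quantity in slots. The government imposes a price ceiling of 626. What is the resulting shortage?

With P fixed at 626, quantity demanded is 771 and quantity supplied is 754.5.
Shortage = Qd - Qs = 771 - 754.5 = 16.5.

Shortage = 16.5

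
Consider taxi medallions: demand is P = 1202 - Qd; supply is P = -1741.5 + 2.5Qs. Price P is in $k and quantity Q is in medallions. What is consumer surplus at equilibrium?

Consumer surplus = 353640.5

Rewriting in direct form: Qd = 1202 - P and Qs = 696.6 + 0.4P.
At equilibrium Qd = Qs, so 1202 - P = 696.6 + 0.4P; collecting terms, 505.4 = 1.4P and P* = 361.
Plugging P* into demand: Q* = 1202 - 361 = 841.
Demand choke price (Qd = 0): P = 1202. Consumer surplus = ½ × (1202 - 361) × 841 = 353640.5.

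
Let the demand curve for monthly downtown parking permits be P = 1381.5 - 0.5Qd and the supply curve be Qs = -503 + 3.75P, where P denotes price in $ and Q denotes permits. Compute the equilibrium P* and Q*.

Solving each curve for Q: Qd = 2763 - 2P.
At equilibrium Qd = Qs, so 2763 - 2P = -503 + 3.75P; collecting terms, 3266 = 5.75P and P* = 568.
Then Q* = 2763 - 2(568) = 1627.

P* = 568, Q* = 1627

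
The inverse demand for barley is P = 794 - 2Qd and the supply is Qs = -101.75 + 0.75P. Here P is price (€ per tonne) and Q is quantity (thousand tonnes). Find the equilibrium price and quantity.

In direct form, Qd = 397 - 0.5P.
Equating demand and supply, 397 - 0.5P = -101.75 + 0.75P gives 1.25P = 498.75, so P* = 399.
From the demand curve, Q* = 397 - 0.5(399) = 197.5.

P* = 399, Q* = 197.5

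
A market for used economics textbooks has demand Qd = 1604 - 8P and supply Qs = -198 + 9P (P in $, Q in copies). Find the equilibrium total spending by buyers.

Total spending by buyers = 80136

Equating demand and supply, 1604 - 8P = -198 + 9P gives 17P = 1802, so P* = 106.
Then Q* = 1604 - 8(106) = 756.
Total spending by buyers = P* × Q* = 106 × 756 = 80136.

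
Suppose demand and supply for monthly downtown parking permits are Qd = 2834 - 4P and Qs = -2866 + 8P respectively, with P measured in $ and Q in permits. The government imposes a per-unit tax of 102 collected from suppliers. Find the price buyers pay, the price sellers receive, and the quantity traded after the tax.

P_b = 543, P_s = 441, Q = 662

The tax drives a wedge P_b - P_s = 102. Substituting P_s = P_b - 102 into supply: Qs = -3682 + 8P_b.
Market clearing requires 2834 - 4P_b = -3682 + 8P_b; hence 6516 = 12P_b and P_b = 543.
So P_s = 441 and the quantity traded is Q = 2834 - 4(543) = 662.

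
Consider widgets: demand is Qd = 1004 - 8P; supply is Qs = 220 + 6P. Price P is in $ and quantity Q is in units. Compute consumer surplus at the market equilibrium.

Consumer surplus = 19321

At equilibrium Qd = Qs, so 1004 - 8P = 220 + 6P; collecting terms, 784 = 14P and P* = 56.
From the demand curve, Q* = 1004 - 8(56) = 556.
Demand choke price (Qd = 0): P = 1004/8 = 125.5. Consumer surplus = ½ × (125.5 - 56) × 556 = 19321.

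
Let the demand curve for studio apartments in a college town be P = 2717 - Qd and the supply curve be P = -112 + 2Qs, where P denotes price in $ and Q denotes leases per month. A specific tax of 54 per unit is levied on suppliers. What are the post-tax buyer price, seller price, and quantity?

P_b = 1792, P_s = 1738, Q = 925

Rewriting in direct form: Qd = 2717 - P and Qs = 56 + 0.5P.
Suppliers keep P_s = P_b - 54 per unit, so supply in terms of the buyer price is Qs = 29 + 0.5P_b.
Equate demand and the shifted supply: 2717 - P_b = 29 + 0.5P_b, giving 1.5P_b = 2688, so P_b = 1792.
Then P_s = 1792 - 54 = 1738 and Q = 2717 - 1792 = 925.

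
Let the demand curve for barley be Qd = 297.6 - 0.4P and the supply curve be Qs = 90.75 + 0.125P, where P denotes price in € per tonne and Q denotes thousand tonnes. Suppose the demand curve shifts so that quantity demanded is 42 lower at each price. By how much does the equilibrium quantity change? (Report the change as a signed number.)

The market clears where 297.6 - 0.4P = 90.75 + 0.125P. Rearranging, 0.525P = 206.85, hence P* = 394.
Substitute back: Q* = 297.6 - 0.4(394) = 140.
After the shift, demand is Qd = 255.6 - 0.4P.
Re-solving, 0.525P = 164.85 gives P = 314 and Q = 130.
ΔQ = 130 - 140 = -10.

ΔQ = -10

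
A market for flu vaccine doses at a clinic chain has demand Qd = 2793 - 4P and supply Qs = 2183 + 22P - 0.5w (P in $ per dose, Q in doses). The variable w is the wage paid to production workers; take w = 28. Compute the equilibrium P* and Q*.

With w = 28, supply is Qs = 2169 + 22P.
Set Qd = Qs: 2793 - 4P = 2169 + 22P, so 624 = 26P and P* = 24.
Then Q* = 2793 - 4(24) = 2697.

P* = 24, Q* = 2697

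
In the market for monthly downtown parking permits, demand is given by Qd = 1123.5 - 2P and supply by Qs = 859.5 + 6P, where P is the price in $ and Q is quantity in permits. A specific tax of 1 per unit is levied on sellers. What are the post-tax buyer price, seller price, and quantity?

With a tax of 1 on sellers, they supply based on the net price P_s = P_b - 1, so Qs = 853.5 + 6P_b.
Set Qd = Qs: 1123.5 - 2P_b = 853.5 + 6P_b, so 270 = 8P_b and P_b = 33.75.
Then P_s = 33.75 - 1 = 32.75 and Q = 1123.5 - 2(33.75) = 1056.

P_b = 33.75, P_s = 32.75, Q = 1056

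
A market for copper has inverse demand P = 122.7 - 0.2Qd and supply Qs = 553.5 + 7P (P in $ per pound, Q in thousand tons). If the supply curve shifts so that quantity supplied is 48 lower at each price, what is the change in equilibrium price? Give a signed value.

ΔP = 4

Solving each curve for Q: Qd = 613.5 - 5P.
Set Qd = Qs: 613.5 - 5P = 553.5 + 7P, so 60 = 12P and P* = 5.
Substitute back: Q* = 613.5 - 5(5) = 588.5.
After the shift, supply is Qs = 505.5 + 7P.
New equilibrium: 108 = 12P, so P = 9 and Q = 568.5.
ΔP = 9 - 5 = 4.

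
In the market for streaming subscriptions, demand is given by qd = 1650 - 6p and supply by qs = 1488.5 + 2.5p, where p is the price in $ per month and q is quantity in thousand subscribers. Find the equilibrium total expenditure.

At equilibrium qd = qs, so 1650 - 6p = 1488.5 + 2.5p; collecting terms, 161.5 = 8.5p and p* = 19.
Then q* = 1650 - 6(19) = 1536.
Total expenditure = p* × q* = 19 × 1536 = 29184.

Total expenditure = 29184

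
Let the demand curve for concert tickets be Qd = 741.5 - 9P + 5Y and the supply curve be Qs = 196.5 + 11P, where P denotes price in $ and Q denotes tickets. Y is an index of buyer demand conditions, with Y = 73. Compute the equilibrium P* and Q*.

P* = 45.5, Q* = 697

With Y = 73, demand is Qd = 1106.5 - 9P.
The market clears where 1106.5 - 9P = 196.5 + 11P. Rearranging, 20P = 910, hence P* = 45.5.
Then Q* = 1106.5 - 9(45.5) = 697.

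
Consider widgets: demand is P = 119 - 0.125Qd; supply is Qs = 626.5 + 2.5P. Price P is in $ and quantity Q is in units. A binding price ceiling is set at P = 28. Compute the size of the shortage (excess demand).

Shortage = 31.5

In direct form, Qd = 952 - 8P.
Evaluating both curves at the ceiling price 28 gives Qd = 728, Qs = 696.5.
Shortage = Qd - Qs = 728 - 696.5 = 31.5.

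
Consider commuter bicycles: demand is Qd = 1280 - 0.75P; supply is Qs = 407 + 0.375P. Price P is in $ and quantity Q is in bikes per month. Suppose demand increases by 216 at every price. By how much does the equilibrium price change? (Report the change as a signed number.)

At equilibrium Qd = Qs, so 1280 - 0.75P = 407 + 0.375P; collecting terms, 873 = 1.125P and P* = 776.
Substitute back: Q* = 1280 - 0.75(776) = 698.
After the shift, demand is Qd = 1496 - 0.75P.
New equilibrium: 1089 = 1.125P, so P = 968 and Q = 770.
ΔP = 968 - 776 = 192.

ΔP = 192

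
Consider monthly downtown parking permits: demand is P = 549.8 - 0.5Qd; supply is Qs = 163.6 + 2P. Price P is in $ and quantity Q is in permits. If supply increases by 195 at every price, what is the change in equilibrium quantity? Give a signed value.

Inverting to quantity form: Qd = 1099.6 - 2P.
Equating demand and supply, 1099.6 - 2P = 163.6 + 2P gives 4P = 936, so P* = 234.
From the demand curve, Q* = 1099.6 - 2(234) = 631.6.
After the shift, supply is Qs = 358.6 + 2P.
New equilibrium: 741 = 4P, so P = 185.25 and Q = 729.1.
ΔQ = 729.1 - 631.6 = 97.5.

ΔQ = 97.5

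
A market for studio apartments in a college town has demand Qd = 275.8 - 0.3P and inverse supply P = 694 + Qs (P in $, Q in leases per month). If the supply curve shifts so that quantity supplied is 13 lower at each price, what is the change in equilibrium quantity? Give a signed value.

ΔQ = -3

Solving each curve for Q: Qs = -694 + P.
The market clears where 275.8 - 0.3P = -694 + P. Rearranging, 1.3P = 969.8, hence P* = 746.
Plugging P* into demand: Q* = 275.8 - 0.3(746) = 52.
After the shift, supply is Qs = -707 + P.
Re-solving, 1.3P = 982.8 gives P = 756 and Q = 49.
ΔQ = 49 - 52 = -3.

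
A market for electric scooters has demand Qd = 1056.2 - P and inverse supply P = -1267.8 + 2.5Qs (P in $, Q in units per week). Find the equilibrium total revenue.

Total revenue = 260420.8

In direct form, Qs = 507.12 + 0.4P.
Equating demand and supply, 1056.2 - P = 507.12 + 0.4P gives 1.4P = 549.08, so P* = 392.2.
Then Q* = 1056.2 - 392.2 = 664.
Total revenue = P* × Q* = 392.2 × 664 = 260420.8.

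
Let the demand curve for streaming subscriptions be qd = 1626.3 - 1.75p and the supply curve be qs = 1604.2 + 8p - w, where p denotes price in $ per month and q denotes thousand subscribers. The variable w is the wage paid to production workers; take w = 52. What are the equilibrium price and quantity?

p* = 7.6, q* = 1613

With w = 52, supply is qs = 1552.2 + 8p.
Equating demand and supply, 1626.3 - 1.75p = 1552.2 + 8p gives 9.75p = 74.1, so p* = 7.6.
From the demand curve, q* = 1626.3 - 1.75(7.6) = 1613.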